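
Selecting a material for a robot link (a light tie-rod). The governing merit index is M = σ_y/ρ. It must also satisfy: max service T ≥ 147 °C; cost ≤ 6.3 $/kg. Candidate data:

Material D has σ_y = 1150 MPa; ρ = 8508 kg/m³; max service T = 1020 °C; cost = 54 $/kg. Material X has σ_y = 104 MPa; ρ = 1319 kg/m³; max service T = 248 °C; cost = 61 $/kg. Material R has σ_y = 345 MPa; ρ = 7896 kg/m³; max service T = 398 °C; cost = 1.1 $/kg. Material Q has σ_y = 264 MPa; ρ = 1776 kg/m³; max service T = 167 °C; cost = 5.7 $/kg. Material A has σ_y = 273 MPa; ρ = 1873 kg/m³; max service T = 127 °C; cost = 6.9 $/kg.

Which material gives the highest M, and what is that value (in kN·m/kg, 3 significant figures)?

Screen on constraints: max service T ≥ 147 °C; cost ≤ 6.3 $/kg. Survivors: material R, material Q.
Per-candidate index values:
  material Q: M = 149 kN·m/kg
  material R: M = 43.7 kN·m/kg
Material Q has the largest M.

material Q, M = 149 kN·m/kg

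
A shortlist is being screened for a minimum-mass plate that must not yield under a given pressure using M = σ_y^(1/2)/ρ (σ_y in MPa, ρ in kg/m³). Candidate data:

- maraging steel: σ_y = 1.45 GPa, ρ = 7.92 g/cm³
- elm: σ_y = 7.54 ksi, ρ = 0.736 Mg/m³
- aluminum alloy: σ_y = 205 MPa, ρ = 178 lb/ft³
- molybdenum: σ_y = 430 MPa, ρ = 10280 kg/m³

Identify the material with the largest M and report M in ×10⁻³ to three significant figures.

elm, M = 9.80×10⁻³

In SI units:
  maraging steel: σ_y = 1450 MPa, ρ = 7920 kg/m³
  elm: σ_y = 51.99 MPa, ρ = 736.0 kg/m³
  aluminum alloy: σ_y = 205.0 MPa, ρ = 2851 kg/m³
  molybdenum: σ_y = 430.0 MPa, ρ = 10280 kg/m³
  elm: M = 9.80×10⁻³
  aluminum alloy: M = 5.02×10⁻³
  maraging steel: M = 4.81×10⁻³
  molybdenum: M = 2.02×10⁻³
The maximum is for elm.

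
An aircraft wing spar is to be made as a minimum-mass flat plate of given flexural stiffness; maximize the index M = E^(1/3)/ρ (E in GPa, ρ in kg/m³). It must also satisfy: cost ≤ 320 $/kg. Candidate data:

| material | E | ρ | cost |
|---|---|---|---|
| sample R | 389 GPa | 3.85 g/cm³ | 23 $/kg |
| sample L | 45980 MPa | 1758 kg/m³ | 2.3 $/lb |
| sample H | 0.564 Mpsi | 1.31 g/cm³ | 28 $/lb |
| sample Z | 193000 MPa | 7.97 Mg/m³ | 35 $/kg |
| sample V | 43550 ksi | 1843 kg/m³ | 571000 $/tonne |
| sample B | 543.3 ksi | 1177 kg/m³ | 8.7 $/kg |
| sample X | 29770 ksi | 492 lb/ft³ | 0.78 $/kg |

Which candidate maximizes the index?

Screen on constraints: cost ≤ 320 $/kg. Survivors: sample R, sample L, sample H, sample Z, sample B, sample X.
Convert each candidate to consistent units, then evaluate M:
  sample R: E = 389.0 GPa, ρ = 3850 kg/m³
  sample L: E = 45.98 GPa, ρ = 1758 kg/m³
  sample H: E = 3.889 GPa, ρ = 1310 kg/m³
  sample Z: E = 193.0 GPa, ρ = 7970 kg/m³
  sample B: E = 3.746 GPa, ρ = 1177 kg/m³
  sample X: E = 205.3 GPa, ρ = 7881 kg/m³
  sample L: M = 2.04×10⁻³
  sample R: M = 1.90×10⁻³
  sample B: M = 1.32×10⁻³
  sample H: M = 1.20×10⁻³
  sample X: M = 0.748×10⁻³
  sample Z: M = 0.725×10⁻³
The maximum is for sample L.

sample L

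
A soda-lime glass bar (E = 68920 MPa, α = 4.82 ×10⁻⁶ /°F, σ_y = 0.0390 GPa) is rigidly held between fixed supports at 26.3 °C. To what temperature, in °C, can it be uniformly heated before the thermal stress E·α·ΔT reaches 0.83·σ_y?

E = 68920 MPa = 68.92 GPa.
α = 4.82×10⁻⁶/°F × 9/5 = 8.68×10⁻⁶/K.
σ_y = 0.0390 GPa = 39.00 MPa.
E·α·ΔT = 32.37 MPa ⇒ ΔT = 32.37 / (68.92×10³ × 8.68×10⁻⁶) = 54.13 K.
T = 26.3 + 54.13 = 80.43 °C.

80.4 °C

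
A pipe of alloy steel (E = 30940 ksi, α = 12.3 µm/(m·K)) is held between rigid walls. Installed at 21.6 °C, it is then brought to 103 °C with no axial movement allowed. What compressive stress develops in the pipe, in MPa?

E = 30940 ksi = 213.3 GPa.
ΔT = 81.40 K. Constrained thermal stress σ = E·α·ΔT = 213.3×10³ MPa × 12.3×10⁻⁶ × 81.40 = 214 MPa (compressive).

214 MPa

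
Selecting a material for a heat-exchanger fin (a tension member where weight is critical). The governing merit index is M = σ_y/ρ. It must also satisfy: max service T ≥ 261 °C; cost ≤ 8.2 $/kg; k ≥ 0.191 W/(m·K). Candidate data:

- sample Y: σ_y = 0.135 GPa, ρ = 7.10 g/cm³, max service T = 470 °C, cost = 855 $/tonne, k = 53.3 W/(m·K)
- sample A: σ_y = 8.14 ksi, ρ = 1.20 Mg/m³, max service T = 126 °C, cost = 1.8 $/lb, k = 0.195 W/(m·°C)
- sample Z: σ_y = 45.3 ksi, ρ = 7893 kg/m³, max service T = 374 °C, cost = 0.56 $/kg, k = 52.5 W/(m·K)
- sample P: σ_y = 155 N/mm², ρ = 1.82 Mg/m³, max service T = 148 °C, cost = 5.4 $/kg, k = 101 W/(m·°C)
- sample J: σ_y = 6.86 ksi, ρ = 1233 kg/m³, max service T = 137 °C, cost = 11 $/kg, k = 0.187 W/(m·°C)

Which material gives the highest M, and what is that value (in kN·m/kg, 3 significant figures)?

Screen on constraints: max service T ≥ 261 °C; cost ≤ 8.2 $/kg; k ≥ 0.191 W/(m·K). Survivors: sample Y, sample Z.
Normalizing units and computing the index:
  sample Y: σ_y = 135.0 MPa, ρ = 7100 kg/m³
  sample Z: σ_y = 312.3 MPa, ρ = 7893 kg/m³
  sample Z: M = 39.6 kN·m/kg
  sample Y: M = 19.0 kN·m/kg
Sample Z ranks first.

sample Z, M = 39.6 kN·m/kg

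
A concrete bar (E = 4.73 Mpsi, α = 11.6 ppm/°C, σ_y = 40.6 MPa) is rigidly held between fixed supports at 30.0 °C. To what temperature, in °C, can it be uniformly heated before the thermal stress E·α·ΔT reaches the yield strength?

E = 4.73 Mpsi = 32.61 GPa.
E·α·ΔT = 40.60 MPa ⇒ ΔT = 40.60 / (32.61×10³ × 11.6×10⁻⁶) = 107.3 K.
T = 30.0 + 107.3 = 137.3 °C.

137 °C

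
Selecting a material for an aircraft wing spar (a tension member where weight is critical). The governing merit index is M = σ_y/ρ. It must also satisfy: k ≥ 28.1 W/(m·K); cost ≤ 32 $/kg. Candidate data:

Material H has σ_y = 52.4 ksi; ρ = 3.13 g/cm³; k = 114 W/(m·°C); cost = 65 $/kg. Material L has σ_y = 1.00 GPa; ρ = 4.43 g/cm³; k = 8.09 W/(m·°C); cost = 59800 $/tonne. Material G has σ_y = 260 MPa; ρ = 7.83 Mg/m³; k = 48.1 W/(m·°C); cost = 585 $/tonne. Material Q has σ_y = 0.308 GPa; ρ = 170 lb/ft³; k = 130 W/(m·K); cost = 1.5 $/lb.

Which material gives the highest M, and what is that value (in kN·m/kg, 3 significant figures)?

material Q, M = 113 kN·m/kg

Screen on constraints: k ≥ 28.1 W/(m·K); cost ≤ 32 $/kg. Survivors: material G, material Q.
Normalizing units and computing the index:
  material G: σ_y = 260.0 MPa, ρ = 7830 kg/m³
  material Q: σ_y = 308.0 MPa, ρ = 2723 kg/m³
  material Q: M = 113 kN·m/kg
  material G: M = 33.2 kN·m/kg
The maximum is for material Q.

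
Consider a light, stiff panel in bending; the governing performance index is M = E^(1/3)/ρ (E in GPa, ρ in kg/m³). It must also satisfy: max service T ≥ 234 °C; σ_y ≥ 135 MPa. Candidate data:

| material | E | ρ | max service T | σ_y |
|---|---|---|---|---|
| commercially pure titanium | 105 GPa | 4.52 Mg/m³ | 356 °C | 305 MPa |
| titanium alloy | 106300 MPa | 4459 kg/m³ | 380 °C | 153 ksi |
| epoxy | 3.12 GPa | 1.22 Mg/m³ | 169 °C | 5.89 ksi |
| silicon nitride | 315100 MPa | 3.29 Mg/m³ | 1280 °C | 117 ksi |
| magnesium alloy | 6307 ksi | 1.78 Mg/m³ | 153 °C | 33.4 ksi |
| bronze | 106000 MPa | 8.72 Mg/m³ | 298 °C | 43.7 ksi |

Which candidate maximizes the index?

Screen on constraints: max service T ≥ 234 °C; σ_y ≥ 135 MPa. Survivors: commercially pure titanium, titanium alloy, silicon nitride, bronze.
Convert each candidate to consistent units, then evaluate M:
  commercially pure titanium: E = 105.0 GPa, ρ = 4520 kg/m³
  titanium alloy: E = 106.3 GPa, ρ = 4459 kg/m³
  silicon nitride: E = 315.1 GPa, ρ = 3290 kg/m³
  bronze: E = 106.0 GPa, ρ = 8720 kg/m³
  silicon nitride: M = 2.07×10⁻³
  titanium alloy: M = 1.06×10⁻³
  commercially pure titanium: M = 1.04×10⁻³
  bronze: M = 0.543×10⁻³
The maximum is for silicon nitride.

silicon nitride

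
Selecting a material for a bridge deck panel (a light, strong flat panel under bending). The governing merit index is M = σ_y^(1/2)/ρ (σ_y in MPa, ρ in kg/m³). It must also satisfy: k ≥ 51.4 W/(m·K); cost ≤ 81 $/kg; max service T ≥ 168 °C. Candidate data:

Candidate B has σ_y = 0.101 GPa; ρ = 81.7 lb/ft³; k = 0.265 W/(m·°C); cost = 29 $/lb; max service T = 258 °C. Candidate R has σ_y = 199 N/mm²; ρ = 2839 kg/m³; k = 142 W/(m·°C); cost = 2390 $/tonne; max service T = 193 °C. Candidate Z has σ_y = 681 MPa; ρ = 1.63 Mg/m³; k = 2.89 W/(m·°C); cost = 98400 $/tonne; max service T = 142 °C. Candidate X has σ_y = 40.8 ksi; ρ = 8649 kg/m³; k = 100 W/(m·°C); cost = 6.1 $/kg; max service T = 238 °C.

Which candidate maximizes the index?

candidate R

Screen on constraints: k ≥ 51.4 W/(m·K); cost ≤ 81 $/kg; max service T ≥ 168 °C. Survivors: candidate R, candidate X.
In SI units:
  candidate R: σ_y = 199.0 MPa, ρ = 2839 kg/m³
  candidate X: σ_y = 281.3 MPa, ρ = 8649 kg/m³
  candidate R: M = 4.97×10⁻³
  candidate X: M = 1.94×10⁻³
Candidate R has the largest M.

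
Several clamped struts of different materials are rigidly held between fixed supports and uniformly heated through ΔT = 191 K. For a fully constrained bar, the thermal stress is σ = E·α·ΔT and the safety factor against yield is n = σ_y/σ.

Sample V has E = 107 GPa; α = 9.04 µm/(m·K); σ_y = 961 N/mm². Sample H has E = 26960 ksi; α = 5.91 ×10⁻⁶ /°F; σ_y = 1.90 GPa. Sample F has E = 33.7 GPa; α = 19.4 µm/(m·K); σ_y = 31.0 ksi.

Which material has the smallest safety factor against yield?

Converting E to GPa, α to ×10⁻⁶/K, σ_y to MPa, then σ and n for each:
  sample V: E = 107.0, α = 9.04, σ_y = 961.0 → σ = 185 MPa, n = 5.20
  sample H: E = 185.9, α = 10.6, σ_y = 1900 → σ = 378 MPa, n = 5.03
  sample F: E = 33.70, α = 19.4, σ_y = 213.7 → σ = 125 MPa, n = 1.71
Sample F has the lowest safety factor, n = 1.71.

sample F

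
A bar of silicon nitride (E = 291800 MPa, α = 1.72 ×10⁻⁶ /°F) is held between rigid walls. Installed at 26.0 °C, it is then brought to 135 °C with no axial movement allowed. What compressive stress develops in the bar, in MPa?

98.5 MPa

E = 291800 MPa = 291.8 GPa.
α = 1.72×10⁻⁶/°F × 9/5 = 3.10×10⁻⁶/K.
ΔT = 109.0 K. Constrained thermal stress σ = E·α·ΔT = 291.8×10³ MPa × 3.10×10⁻⁶ × 109.0 = 98.5 MPa (compressive).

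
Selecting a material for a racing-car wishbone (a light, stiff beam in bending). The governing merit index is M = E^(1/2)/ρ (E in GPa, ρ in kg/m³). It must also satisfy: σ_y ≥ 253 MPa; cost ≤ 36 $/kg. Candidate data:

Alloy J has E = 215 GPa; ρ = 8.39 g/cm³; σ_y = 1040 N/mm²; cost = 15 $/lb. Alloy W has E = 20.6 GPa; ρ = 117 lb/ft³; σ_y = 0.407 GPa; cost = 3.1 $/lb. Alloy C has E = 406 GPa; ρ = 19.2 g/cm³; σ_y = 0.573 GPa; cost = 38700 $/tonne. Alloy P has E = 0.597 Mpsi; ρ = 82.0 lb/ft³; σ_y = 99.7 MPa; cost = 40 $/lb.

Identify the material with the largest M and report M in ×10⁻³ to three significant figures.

alloy W, M = 2.42×10⁻³

Screen on constraints: σ_y ≥ 253 MPa; cost ≤ 36 $/kg. Survivors: alloy J, alloy W.
After converting to SI:
  alloy J: E = 215.0 GPa, ρ = 8390 kg/m³
  alloy W: E = 20.60 GPa, ρ = 1874 kg/m³
  alloy W: M = 2.42×10⁻³
  alloy J: M = 1.75×10⁻³
The maximum is for alloy W.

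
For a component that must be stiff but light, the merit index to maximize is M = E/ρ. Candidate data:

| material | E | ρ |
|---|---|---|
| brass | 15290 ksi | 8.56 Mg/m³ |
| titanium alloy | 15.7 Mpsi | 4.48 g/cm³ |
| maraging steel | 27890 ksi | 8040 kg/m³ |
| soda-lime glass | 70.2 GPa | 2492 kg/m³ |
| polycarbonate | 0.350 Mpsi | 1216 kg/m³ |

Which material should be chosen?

soda-lime glass

Normalizing units and computing the index:
  brass: E = 105.4 GPa, ρ = 8560 kg/m³
  titanium alloy: E = 108.2 GPa, ρ = 4480 kg/m³
  maraging steel: E = 192.3 GPa, ρ = 8040 kg/m³
  soda-lime glass: E = 70.20 GPa, ρ = 2492 kg/m³
  polycarbonate: E = 2.413 GPa, ρ = 1216 kg/m³
  soda-lime glass: M = 28.2 MN·m/kg
  titanium alloy: M = 24.2 MN·m/kg
  maraging steel: M = 23.9 MN·m/kg
  brass: M = 12.3 MN·m/kg
  polycarbonate: M = 1.98 MN·m/kg
Soda-lime glass ranks first.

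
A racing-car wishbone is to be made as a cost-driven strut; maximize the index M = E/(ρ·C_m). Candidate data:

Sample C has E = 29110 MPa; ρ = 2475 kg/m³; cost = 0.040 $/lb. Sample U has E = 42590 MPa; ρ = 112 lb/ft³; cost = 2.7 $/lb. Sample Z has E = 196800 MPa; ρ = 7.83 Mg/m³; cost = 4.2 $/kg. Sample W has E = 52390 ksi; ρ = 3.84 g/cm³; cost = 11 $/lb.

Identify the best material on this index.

sample C

After converting to SI:
  sample C: E = 29.11 GPa, ρ = 2475 kg/m³, cost = 0.08818 $/kg
  sample U: E = 42.59 GPa, ρ = 1794 kg/m³, cost = 5.952 $/kg
  sample Z: E = 196.8 GPa, ρ = 7830 kg/m³, cost = 4.200 $/kg
  sample W: E = 361.2 GPa, ρ = 3840 kg/m³, cost = 24.25 $/kg
  sample C: M = 133 MN·m per $
  sample Z: M = 5.98 MN·m per $
  sample U: M = 3.99 MN·m per $
  sample W: M = 3.88 MN·m per $
Sample C ranks first.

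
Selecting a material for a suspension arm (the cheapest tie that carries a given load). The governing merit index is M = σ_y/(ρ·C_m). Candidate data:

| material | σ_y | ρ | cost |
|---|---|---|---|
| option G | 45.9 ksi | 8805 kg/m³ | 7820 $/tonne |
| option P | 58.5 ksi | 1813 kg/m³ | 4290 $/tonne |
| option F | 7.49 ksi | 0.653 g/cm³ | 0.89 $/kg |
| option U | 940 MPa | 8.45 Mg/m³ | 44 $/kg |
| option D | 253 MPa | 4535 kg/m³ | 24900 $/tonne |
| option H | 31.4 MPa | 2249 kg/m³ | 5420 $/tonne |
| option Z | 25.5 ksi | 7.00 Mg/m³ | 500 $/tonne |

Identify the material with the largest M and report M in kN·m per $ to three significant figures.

Convert each candidate to consistent units, then evaluate M:
  option G: σ_y = 316.5 MPa, ρ = 8805 kg/m³, cost = 7.820 $/kg
  option P: σ_y = 403.3 MPa, ρ = 1813 kg/m³, cost = 4.290 $/kg
  option F: σ_y = 51.64 MPa, ρ = 653.0 kg/m³, cost = 0.8900 $/kg
  option U: σ_y = 940.0 MPa, ρ = 8450 kg/m³, cost = 44.00 $/kg
  option D: σ_y = 253.0 MPa, ρ = 4535 kg/m³, cost = 24.90 $/kg
  option H: σ_y = 31.40 MPa, ρ = 2249 kg/m³, cost = 5.420 $/kg
  option Z: σ_y = 175.8 MPa, ρ = 7000 kg/m³, cost = 0.5000 $/kg
  option F: M = 88.9 kN·m per $
  option P: M = 51.9 kN·m per $
  option Z: M = 50.2 kN·m per $
  option G: M = 4.60 kN·m per $
  option H: M = 2.58 kN·m per $
  option U: M = 2.53 kN·m per $
  option D: M = 2.24 kN·m per $
The maximum is for option F.

option F, M = 88.9 kN·m per $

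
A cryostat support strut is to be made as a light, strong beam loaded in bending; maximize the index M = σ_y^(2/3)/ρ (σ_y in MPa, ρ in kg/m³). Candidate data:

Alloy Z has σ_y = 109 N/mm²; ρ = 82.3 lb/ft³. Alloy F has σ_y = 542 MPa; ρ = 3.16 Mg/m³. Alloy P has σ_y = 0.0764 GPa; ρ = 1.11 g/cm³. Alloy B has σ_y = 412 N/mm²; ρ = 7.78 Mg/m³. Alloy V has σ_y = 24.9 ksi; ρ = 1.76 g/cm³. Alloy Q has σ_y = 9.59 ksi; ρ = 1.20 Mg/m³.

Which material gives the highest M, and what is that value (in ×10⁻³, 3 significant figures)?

Putting every candidate on a common basis:
  alloy Z: σ_y = 109.0 MPa, ρ = 1318 kg/m³
  alloy F: σ_y = 542.0 MPa, ρ = 3160 kg/m³
  alloy P: σ_y = 76.40 MPa, ρ = 1110 kg/m³
  alloy B: σ_y = 412.0 MPa, ρ = 7780 kg/m³
  alloy V: σ_y = 171.7 MPa, ρ = 1760 kg/m³
  alloy Q: σ_y = 66.12 MPa, ρ = 1200 kg/m³
  alloy F: M = 21.0×10⁻³
  alloy V: M = 17.6×10⁻³
  alloy Z: M = 17.3×10⁻³
  alloy P: M = 16.2×10⁻³
  alloy Q: M = 13.6×10⁻³
  alloy B: M = 7.12×10⁻³
Highest index: alloy F.

alloy F, M = 21.0×10⁻³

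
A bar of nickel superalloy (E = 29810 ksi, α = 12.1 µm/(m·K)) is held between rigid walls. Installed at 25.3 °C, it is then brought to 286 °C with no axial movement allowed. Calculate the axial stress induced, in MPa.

E = 29810 ksi = 205.5 GPa.
ΔT = 260.7 K. Constrained thermal stress σ = E·α·ΔT = 205.5×10³ MPa × 12.1×10⁻⁶ × 260.7 = 648 MPa (compressive).

648 MPa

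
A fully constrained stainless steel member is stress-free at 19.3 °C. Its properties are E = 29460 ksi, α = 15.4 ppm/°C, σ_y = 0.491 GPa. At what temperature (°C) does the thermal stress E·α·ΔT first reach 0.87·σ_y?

E = 29460 ksi = 203.1 GPa.
σ_y = 0.491 GPa = 491.0 MPa.
E·α·ΔT = 427.2 MPa ⇒ ΔT = 427.2 / (203.1×10³ × 15.4×10⁻⁶) = 136.6 K.
T = 19.3 + 136.6 = 155.9 °C.

156 °C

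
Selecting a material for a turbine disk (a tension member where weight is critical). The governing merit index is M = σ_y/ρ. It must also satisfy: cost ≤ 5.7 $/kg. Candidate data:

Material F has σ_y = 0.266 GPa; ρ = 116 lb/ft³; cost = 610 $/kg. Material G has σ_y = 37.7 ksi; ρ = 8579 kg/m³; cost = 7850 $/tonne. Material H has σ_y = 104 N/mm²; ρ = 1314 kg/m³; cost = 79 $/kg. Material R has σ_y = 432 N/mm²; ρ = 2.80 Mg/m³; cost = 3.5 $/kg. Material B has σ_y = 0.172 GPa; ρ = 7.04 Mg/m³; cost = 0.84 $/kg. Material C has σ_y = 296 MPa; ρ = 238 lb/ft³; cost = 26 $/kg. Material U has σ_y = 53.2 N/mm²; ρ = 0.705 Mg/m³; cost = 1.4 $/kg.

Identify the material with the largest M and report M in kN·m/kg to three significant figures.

Screen on constraints: cost ≤ 5.7 $/kg. Survivors: material R, material B, material U.
In SI units:
  material R: σ_y = 432.0 MPa, ρ = 2800 kg/m³
  material B: σ_y = 172.0 MPa, ρ = 7040 kg/m³
  material U: σ_y = 53.20 MPa, ρ = 705.0 kg/m³
  material R: M = 154 kN·m/kg
  material U: M = 75.5 kN·m/kg
  material B: M = 24.4 kN·m/kg
The maximum is for material R.

material R, M = 154 kN·m/kg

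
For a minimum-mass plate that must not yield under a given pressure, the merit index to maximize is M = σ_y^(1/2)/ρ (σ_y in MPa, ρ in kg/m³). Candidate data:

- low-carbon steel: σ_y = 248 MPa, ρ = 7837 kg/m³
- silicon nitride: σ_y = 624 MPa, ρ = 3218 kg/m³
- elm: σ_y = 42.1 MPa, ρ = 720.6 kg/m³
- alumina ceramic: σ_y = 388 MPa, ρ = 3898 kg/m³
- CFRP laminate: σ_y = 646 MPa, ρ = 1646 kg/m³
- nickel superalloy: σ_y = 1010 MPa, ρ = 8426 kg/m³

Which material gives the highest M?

CFRP laminate

Computing M directly (units already consistent):
  CFRP laminate: M = 15.4×10⁻³
  elm: M = 9.00×10⁻³
  silicon nitride: M = 7.76×10⁻³
  alumina ceramic: M = 5.05×10⁻³
  nickel superalloy: M = 3.77×10⁻³
  low-carbon steel: M = 2.01×10⁻³
CFRP laminate has the largest M.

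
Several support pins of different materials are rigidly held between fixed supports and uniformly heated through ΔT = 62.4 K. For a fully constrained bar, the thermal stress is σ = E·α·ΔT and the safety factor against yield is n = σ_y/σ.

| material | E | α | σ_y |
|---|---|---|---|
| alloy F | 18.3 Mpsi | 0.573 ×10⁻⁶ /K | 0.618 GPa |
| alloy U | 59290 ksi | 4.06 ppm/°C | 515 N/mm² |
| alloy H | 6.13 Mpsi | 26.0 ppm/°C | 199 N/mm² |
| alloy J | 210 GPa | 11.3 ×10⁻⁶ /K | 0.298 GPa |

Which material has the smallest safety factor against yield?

alloy J

Converting E to GPa, α to ×10⁻⁶/K, σ_y to MPa, then σ and n for each:
  alloy F: E = 126.2, α = 0.573, σ_y = 618.0 → σ = 4.51 MPa, n = 137
  alloy U: E = 408.8, α = 4.06, σ_y = 515.0 → σ = 104 MPa, n = 4.97
  alloy H: E = 42.26, α = 26.0, σ_y = 199.0 → σ = 68.6 MPa, n = 2.90
  alloy J: E = 210.0, α = 11.3, σ_y = 298.0 → σ = 148 MPa, n = 2.01
Smallest n: alloy J with n = 2.01.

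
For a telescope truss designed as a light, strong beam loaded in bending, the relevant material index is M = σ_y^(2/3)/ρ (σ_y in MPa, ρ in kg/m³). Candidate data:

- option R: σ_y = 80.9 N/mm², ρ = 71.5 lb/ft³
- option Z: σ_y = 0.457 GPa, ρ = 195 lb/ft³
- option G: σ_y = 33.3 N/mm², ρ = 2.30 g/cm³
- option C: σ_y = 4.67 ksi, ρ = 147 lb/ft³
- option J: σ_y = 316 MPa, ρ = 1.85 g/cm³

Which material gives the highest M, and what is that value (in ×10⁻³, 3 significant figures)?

option J, M = 25.1×10⁻³

Normalizing units and computing the index:
  option R: σ_y = 80.90 MPa, ρ = 1145 kg/m³
  option Z: σ_y = 457.0 MPa, ρ = 3124 kg/m³
  option G: σ_y = 33.30 MPa, ρ = 2300 kg/m³
  option C: σ_y = 32.20 MPa, ρ = 2355 kg/m³
  option J: σ_y = 316.0 MPa, ρ = 1850 kg/m³
  option J: M = 25.1×10⁻³
  option Z: M = 19.0×10⁻³
  option R: M = 16.3×10⁻³
  option G: M = 4.50×10⁻³
  option C: M = 4.30×10⁻³
Option J has the largest M.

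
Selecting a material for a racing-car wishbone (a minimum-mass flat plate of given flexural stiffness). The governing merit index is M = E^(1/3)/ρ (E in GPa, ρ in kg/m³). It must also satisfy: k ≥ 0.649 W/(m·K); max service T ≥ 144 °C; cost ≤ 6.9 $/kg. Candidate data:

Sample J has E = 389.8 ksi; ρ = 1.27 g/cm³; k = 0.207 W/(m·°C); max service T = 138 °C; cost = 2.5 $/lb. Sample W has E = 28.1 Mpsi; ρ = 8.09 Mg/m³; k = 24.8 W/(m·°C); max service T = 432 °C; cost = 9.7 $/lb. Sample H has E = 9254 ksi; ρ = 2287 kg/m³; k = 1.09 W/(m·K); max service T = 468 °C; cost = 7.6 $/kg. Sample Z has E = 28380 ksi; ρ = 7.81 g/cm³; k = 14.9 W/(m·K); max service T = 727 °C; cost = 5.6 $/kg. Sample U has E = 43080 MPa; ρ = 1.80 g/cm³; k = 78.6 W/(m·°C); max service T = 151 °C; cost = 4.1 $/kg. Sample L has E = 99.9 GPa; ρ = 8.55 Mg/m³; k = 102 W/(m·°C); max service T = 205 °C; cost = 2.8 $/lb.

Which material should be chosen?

sample U

Screen on constraints: k ≥ 0.649 W/(m·K); max service T ≥ 144 °C; cost ≤ 6.9 $/kg. Survivors: sample Z, sample U, sample L.
Normalizing units and computing the index:
  sample Z: E = 195.7 GPa, ρ = 7810 kg/m³
  sample U: E = 43.08 GPa, ρ = 1800 kg/m³
  sample L: E = 99.90 GPa, ρ = 8550 kg/m³
  sample U: M = 1.95×10⁻³
  sample Z: M = 0.743×10⁻³
  sample L: M = 0.543×10⁻³
Highest index: sample U.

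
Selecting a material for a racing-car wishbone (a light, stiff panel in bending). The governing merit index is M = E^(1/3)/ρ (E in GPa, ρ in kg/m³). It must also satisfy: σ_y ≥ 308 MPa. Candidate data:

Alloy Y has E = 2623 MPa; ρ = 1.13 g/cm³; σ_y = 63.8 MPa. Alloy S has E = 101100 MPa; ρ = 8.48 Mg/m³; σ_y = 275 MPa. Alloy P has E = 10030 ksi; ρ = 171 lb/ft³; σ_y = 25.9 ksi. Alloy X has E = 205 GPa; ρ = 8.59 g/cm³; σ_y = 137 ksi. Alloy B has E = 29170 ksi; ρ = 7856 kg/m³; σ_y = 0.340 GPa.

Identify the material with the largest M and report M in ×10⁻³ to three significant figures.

alloy B, M = 0.746×10⁻³

Screen on constraints: σ_y ≥ 308 MPa. Survivors: alloy X, alloy B.
Convert each candidate to consistent units, then evaluate M:
  alloy X: E = 205.0 GPa, ρ = 8590 kg/m³
  alloy B: E = 201.1 GPa, ρ = 7856 kg/m³
  alloy B: M = 0.746×10⁻³
  alloy X: M = 0.686×10⁻³
The maximum is for alloy B.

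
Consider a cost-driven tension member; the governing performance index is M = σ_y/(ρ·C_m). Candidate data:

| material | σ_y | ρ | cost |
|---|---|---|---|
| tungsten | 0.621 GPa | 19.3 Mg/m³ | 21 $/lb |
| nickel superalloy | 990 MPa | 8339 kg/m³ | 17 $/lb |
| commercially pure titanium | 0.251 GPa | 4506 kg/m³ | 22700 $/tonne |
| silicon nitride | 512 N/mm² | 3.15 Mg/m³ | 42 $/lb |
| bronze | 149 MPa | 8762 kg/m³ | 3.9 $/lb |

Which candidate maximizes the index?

nickel superalloy

Putting every candidate on a common basis:
  tungsten: σ_y = 621.0 MPa, ρ = 19300 kg/m³, cost = 46.30 $/kg
  nickel superalloy: σ_y = 990.0 MPa, ρ = 8339 kg/m³, cost = 37.48 $/kg
  commercially pure titanium: σ_y = 251.0 MPa, ρ = 4506 kg/m³, cost = 22.70 $/kg
  silicon nitride: σ_y = 512.0 MPa, ρ = 3150 kg/m³, cost = 92.59 $/kg
  bronze: σ_y = 149.0 MPa, ρ = 8762 kg/m³, cost = 8.598 $/kg
  nickel superalloy: M = 3.17 kN·m per $
  commercially pure titanium: M = 2.45 kN·m per $
  bronze: M = 1.98 kN·m per $
  silicon nitride: M = 1.76 kN·m per $
  tungsten: M = 0.695 kN·m per $
The maximum is for nickel superalloy.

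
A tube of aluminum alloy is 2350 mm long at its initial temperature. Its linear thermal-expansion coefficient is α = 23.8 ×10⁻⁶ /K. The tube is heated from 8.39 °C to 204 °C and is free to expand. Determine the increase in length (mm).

ΔT = 204 − 8.39 = 195.6 K.
ΔL = α·L₀·ΔT = 23.8×10⁻⁶ × 2350 mm × 195.6 K = 10.9 mm.

10.9 mm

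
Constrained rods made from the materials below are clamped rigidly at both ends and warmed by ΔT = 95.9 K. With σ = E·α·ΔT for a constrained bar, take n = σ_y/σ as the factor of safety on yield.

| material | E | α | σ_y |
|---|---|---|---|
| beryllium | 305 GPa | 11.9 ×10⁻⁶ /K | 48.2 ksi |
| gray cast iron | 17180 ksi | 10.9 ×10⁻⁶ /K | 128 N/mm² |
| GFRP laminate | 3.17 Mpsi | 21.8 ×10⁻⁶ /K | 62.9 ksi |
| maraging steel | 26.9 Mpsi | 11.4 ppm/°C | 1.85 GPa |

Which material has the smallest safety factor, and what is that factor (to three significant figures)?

Converting E to GPa, α to ×10⁻⁶/K, σ_y to MPa, then σ and n for each:
  beryllium: E = 305.0, α = 11.9, σ_y = 332.3 → σ = 348 MPa, n = 0.955
  gray cast iron: E = 118.5, α = 10.9, σ_y = 128.0 → σ = 124 MPa, n = 1.03
  GFRP laminate: E = 21.86, α = 21.8, σ_y = 433.7 → σ = 45.7 MPa, n = 9.49
  maraging steel: E = 185.5, α = 11.4, σ_y = 1850 → σ = 203 MPa, n = 9.12
Smallest n: beryllium with n = 0.955.

beryllium, n = 0.955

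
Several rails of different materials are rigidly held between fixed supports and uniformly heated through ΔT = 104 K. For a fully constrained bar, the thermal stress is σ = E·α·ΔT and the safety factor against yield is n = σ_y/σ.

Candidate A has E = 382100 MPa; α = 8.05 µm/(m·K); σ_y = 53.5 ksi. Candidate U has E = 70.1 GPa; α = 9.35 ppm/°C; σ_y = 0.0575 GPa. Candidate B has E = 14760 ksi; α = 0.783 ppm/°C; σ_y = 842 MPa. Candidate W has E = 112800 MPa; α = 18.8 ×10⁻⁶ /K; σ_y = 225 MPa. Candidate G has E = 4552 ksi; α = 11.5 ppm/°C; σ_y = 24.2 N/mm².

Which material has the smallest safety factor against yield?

In consistent units (E in GPa, α in ×10⁻⁶/K, σ_y in MPa):
  candidate A: E = 382.1, α = 8.05, σ_y = 368.9 → σ = 320 MPa, n = 1.15
  candidate U: E = 70.10, α = 9.35, σ_y = 57.50 → σ = 68.2 MPa, n = 0.844
  candidate B: E = 101.8, α = 0.783, σ_y = 842.0 → σ = 8.29 MPa, n = 102
  candidate W: E = 112.8, α = 18.8, σ_y = 225.0 → σ = 221 MPa, n = 1.02
  candidate G: E = 31.38, α = 11.5, σ_y = 24.20 → σ = 37.5 MPa, n = 0.645
The minimum is candidate G at n = 0.645.

candidate G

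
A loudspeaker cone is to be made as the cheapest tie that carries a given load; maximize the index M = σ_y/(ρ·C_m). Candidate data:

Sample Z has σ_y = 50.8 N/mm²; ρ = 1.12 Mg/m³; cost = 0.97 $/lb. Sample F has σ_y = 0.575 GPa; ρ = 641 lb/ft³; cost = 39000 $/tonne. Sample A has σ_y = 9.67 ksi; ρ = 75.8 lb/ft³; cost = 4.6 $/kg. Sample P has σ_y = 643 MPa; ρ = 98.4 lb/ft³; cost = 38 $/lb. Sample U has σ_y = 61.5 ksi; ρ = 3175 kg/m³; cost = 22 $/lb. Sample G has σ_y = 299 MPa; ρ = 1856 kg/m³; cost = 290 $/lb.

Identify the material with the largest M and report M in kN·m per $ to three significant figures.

sample Z, M = 21.2 kN·m per $

In SI units:
  sample Z: σ_y = 50.80 MPa, ρ = 1120 kg/m³, cost = 2.138 $/kg
  sample F: σ_y = 575.0 MPa, ρ = 10270 kg/m³, cost = 39.00 $/kg
  sample A: σ_y = 66.67 MPa, ρ = 1214 kg/m³, cost = 4.600 $/kg
  sample P: σ_y = 643.0 MPa, ρ = 1576 kg/m³, cost = 83.77 $/kg
  sample U: σ_y = 424.0 MPa, ρ = 3175 kg/m³, cost = 48.50 $/kg
  sample G: σ_y = 299.0 MPa, ρ = 1856 kg/m³, cost = 639.3 $/kg
  sample Z: M = 21.2 kN·m per $
  sample A: M = 11.9 kN·m per $
  sample P: M = 4.87 kN·m per $
  sample U: M = 2.75 kN·m per $
  sample F: M = 1.44 kN·m per $
  sample G: M = 0.252 kN·m per $
The maximum is for sample Z.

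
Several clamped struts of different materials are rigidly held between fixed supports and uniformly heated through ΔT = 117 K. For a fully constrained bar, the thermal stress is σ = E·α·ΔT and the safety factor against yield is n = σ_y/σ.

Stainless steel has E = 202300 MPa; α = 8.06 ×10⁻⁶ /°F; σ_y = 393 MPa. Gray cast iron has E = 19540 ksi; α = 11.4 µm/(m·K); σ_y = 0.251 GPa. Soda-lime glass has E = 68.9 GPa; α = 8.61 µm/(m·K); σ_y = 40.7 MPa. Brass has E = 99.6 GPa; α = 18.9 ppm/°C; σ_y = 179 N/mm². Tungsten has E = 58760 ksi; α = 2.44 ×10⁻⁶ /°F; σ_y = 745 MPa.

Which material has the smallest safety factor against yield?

Converting E to GPa, α to ×10⁻⁶/K, σ_y to MPa, then σ and n for each:
  stainless steel: E = 202.3, α = 14.5, σ_y = 393.0 → σ = 343 MPa, n = 1.14
  gray cast iron: E = 134.7, α = 11.4, σ_y = 251.0 → σ = 180 MPa, n = 1.40
  soda-lime glass: E = 68.90, α = 8.61, σ_y = 40.70 → σ = 69.4 MPa, n = 0.586
  brass: E = 99.60, α = 18.9, σ_y = 179.0 → σ = 220 MPa, n = 0.813
  tungsten: E = 405.1, α = 4.39, σ_y = 745.0 → σ = 208 MPa, n = 3.58
Smallest n: soda-lime glass with n = 0.586.

soda-lime glass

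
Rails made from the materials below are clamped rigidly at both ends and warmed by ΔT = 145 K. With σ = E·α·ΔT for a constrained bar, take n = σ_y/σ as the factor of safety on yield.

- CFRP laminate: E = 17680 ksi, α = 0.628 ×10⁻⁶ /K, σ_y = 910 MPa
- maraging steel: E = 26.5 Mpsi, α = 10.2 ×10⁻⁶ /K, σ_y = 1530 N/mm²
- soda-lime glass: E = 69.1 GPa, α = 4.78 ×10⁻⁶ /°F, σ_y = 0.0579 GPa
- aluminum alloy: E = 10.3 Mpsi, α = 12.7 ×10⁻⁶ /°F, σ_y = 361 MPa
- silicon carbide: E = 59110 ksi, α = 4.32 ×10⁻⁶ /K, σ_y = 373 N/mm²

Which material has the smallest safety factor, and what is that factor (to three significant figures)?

Converting E to GPa, α to ×10⁻⁶/K, σ_y to MPa, then σ and n for each:
  CFRP laminate: E = 121.9, α = 0.628, σ_y = 910.0 → σ = 11.1 MPa, n = 82.0
  maraging steel: E = 182.7, α = 10.2, σ_y = 1530 → σ = 270 MPa, n = 5.66
  soda-lime glass: E = 69.10, α = 8.60, σ_y = 57.90 → σ = 86.2 MPa, n = 0.672
  aluminum alloy: E = 71.02, α = 22.9, σ_y = 361.0 → σ = 235 MPa, n = 1.53
  silicon carbide: E = 407.5, α = 4.32, σ_y = 373.0 → σ = 255 MPa, n = 1.46
Soda-lime glass has the lowest safety factor, n = 0.672.

soda-lime glass, n = 0.672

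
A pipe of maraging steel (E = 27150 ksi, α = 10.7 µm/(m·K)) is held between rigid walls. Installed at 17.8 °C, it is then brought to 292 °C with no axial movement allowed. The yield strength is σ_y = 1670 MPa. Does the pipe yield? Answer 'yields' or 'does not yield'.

E = 27150 ksi = 187.2 GPa.
ΔT = 274.2 K. Constrained thermal stress σ = E·α·ΔT = 187.2×10³ MPa × 10.7×10⁻⁶ × 274.2 = 549 MPa (compressive).
Compare to σ_y = 1670 MPa: σ < σ_y, so it does not yield.

does not yield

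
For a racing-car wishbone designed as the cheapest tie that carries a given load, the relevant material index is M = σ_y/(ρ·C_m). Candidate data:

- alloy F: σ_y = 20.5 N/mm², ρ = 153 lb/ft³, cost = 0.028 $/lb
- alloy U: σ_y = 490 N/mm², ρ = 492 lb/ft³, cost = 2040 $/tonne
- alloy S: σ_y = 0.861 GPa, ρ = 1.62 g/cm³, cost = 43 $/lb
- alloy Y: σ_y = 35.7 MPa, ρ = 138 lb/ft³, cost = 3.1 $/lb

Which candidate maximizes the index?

alloy F

Putting every candidate on a common basis:
  alloy F: σ_y = 20.50 MPa, ρ = 2451 kg/m³, cost = 0.06173 $/kg
  alloy U: σ_y = 490.0 MPa, ρ = 7881 kg/m³, cost = 2.040 $/kg
  alloy S: σ_y = 861.0 MPa, ρ = 1620 kg/m³, cost = 94.80 $/kg
  alloy Y: σ_y = 35.70 MPa, ρ = 2211 kg/m³, cost = 6.834 $/kg
  alloy F: M = 136 kN·m per $
  alloy U: M = 30.5 kN·m per $
  alloy S: M = 5.61 kN·m per $
  alloy Y: M = 2.36 kN·m per $
Highest index: alloy F.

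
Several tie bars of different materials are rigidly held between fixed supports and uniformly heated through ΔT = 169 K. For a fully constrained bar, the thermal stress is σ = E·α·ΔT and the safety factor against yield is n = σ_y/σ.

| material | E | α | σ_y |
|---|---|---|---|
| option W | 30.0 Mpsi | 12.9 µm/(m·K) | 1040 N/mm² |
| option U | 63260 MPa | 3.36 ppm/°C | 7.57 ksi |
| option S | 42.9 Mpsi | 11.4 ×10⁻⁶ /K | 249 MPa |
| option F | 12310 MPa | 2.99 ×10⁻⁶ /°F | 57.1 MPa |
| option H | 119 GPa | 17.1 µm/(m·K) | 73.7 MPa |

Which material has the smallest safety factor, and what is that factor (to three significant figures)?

option H, n = 0.214

Converting E to GPa, α to ×10⁻⁶/K, σ_y to MPa, then σ and n for each:
  option W: E = 206.8, α = 12.9, σ_y = 1040 → σ = 451 MPa, n = 2.31
  option U: E = 63.26, α = 3.36, σ_y = 52.19 → σ = 35.9 MPa, n = 1.45
  option S: E = 295.8, α = 11.4, σ_y = 249.0 → σ = 570 MPa, n = 0.437
  option F: E = 12.31, α = 5.38, σ_y = 57.10 → σ = 11.2 MPa, n = 5.10
  option H: E = 119.0, α = 17.1, σ_y = 73.70 → σ = 344 MPa, n = 0.214
The minimum is option H at n = 0.214.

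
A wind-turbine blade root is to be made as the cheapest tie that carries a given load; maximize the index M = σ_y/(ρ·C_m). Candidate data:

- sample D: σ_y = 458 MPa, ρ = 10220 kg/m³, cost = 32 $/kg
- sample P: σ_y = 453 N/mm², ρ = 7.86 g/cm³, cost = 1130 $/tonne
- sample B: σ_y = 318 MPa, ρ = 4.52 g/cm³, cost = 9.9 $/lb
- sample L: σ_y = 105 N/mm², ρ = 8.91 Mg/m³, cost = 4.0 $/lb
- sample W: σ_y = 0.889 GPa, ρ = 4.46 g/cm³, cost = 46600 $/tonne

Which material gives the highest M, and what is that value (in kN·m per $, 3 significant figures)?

sample P, M = 51.0 kN·m per $

Putting every candidate on a common basis:
  sample D: σ_y = 458.0 MPa, ρ = 10220 kg/m³, cost = 32.00 $/kg
  sample P: σ_y = 453.0 MPa, ρ = 7860 kg/m³, cost = 1.130 $/kg
  sample B: σ_y = 318.0 MPa, ρ = 4520 kg/m³, cost = 21.83 $/kg
  sample L: σ_y = 105.0 MPa, ρ = 8910 kg/m³, cost = 8.818 $/kg
  sample W: σ_y = 889.0 MPa, ρ = 4460 kg/m³, cost = 46.60 $/kg
  sample P: M = 51.0 kN·m per $
  sample W: M = 4.28 kN·m per $
  sample B: M = 3.22 kN·m per $
  sample D: M = 1.40 kN·m per $
  sample L: M = 1.34 kN·m per $
Sample P ranks first.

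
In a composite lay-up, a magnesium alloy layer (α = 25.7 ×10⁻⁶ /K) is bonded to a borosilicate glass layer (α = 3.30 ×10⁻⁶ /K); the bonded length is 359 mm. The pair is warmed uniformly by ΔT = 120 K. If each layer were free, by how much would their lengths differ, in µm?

965 µm

Δα = |25.7 − 3.30|×10⁻⁶/K = 22.4×10⁻⁶/K.
ΔL_mismatch = Δα·L·ΔT = 22.4×10⁻⁶ × 359.0 mm × 120.0 K = 965 µm.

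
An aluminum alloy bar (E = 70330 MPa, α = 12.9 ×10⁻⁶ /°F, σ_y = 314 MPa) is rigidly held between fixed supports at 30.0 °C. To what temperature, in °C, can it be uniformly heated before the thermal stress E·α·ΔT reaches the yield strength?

222 °C

E = 70330 MPa = 70.33 GPa.
α = 12.9×10⁻⁶/°F × 9/5 = 23.2×10⁻⁶/K.
E·α·ΔT = 314.0 MPa ⇒ ΔT = 314.0 / (70.33×10³ × 23.2×10⁻⁶) = 192.3 K.
T = 30.0 + 192.3 = 222.3 °C.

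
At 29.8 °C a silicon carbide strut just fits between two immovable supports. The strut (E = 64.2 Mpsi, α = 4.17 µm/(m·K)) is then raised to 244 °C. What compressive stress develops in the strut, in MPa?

395 MPa

E = 64.2 Mpsi = 442.6 GPa.
ΔT = 214.2 K. Constrained thermal stress σ = E·α·ΔT = 442.6×10³ MPa × 4.17×10⁻⁶ × 214.2 = 395 MPa (compressive).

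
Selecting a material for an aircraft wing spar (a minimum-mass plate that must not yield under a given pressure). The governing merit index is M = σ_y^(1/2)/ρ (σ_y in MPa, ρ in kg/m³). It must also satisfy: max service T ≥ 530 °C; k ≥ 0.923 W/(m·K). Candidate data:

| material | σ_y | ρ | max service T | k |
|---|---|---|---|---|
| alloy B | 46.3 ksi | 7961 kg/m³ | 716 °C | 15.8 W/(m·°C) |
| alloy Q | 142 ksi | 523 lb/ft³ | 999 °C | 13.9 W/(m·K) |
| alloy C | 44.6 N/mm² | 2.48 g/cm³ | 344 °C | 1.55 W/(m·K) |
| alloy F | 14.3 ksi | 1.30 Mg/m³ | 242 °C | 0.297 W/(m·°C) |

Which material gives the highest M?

alloy Q

Screen on constraints: max service T ≥ 530 °C; k ≥ 0.923 W/(m·K). Survivors: alloy B, alloy Q.
In SI units:
  alloy B: σ_y = 319.2 MPa, ρ = 7961 kg/m³
  alloy Q: σ_y = 979.1 MPa, ρ = 8378 kg/m³
  alloy Q: M = 3.73×10⁻³
  alloy B: M = 2.24×10⁻³
Alloy Q ranks first.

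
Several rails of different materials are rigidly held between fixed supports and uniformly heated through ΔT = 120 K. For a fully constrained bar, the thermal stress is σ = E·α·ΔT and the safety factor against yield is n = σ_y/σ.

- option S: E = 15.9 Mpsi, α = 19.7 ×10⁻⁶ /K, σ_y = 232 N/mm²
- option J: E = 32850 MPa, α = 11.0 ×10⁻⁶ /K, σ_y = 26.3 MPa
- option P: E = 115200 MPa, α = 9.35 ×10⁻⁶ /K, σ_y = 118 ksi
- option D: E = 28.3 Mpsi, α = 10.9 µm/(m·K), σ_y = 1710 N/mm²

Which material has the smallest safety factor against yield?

Converting E to GPa, α to ×10⁻⁶/K, σ_y to MPa, then σ and n for each:
  option S: E = 109.6, α = 19.7, σ_y = 232.0 → σ = 259 MPa, n = 0.895
  option J: E = 32.85, α = 11.0, σ_y = 26.30 → σ = 43.4 MPa, n = 0.607
  option P: E = 115.2, α = 9.35, σ_y = 813.6 → σ = 129 MPa, n = 6.29
  option D: E = 195.1, α = 10.9, σ_y = 1710 → σ = 255 MPa, n = 6.70
The minimum is option J at n = 0.607.

option J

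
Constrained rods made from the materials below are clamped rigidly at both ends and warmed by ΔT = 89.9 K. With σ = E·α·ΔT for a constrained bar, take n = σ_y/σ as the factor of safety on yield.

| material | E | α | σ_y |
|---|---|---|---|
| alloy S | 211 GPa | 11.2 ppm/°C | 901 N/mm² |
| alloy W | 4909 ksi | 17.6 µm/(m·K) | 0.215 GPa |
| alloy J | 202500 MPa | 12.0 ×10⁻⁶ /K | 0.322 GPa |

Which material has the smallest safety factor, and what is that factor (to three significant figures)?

alloy J, n = 1.47

With everything in SI (GPa, ×10⁻⁶/K, MPa):
  alloy S: E = 211.0, α = 11.2, σ_y = 901.0 → σ = 212 MPa, n = 4.24
  alloy W: E = 33.85, α = 17.6, σ_y = 215.0 → σ = 53.6 MPa, n = 4.01
  alloy J: E = 202.5, α = 12.0, σ_y = 322.0 → σ = 218 MPa, n = 1.47
The minimum is alloy J at n = 1.47.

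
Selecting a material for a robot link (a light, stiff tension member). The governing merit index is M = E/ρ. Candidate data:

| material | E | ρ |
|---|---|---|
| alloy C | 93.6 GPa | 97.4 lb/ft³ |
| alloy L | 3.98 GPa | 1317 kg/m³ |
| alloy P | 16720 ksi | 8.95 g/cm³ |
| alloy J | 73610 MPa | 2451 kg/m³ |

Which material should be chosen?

After converting to SI:
  alloy C: E = 93.60 GPa, ρ = 1560 kg/m³
  alloy L: E = 3.980 GPa, ρ = 1317 kg/m³
  alloy P: E = 115.3 GPa, ρ = 8950 kg/m³
  alloy J: E = 73.61 GPa, ρ = 2451 kg/m³
  alloy C: M = 60.0 MN·m/kg
  alloy J: M = 30.0 MN·m/kg
  alloy P: M = 12.9 MN·m/kg
  alloy L: M = 3.02 MN·m/kg
The maximum is for alloy C.

alloy C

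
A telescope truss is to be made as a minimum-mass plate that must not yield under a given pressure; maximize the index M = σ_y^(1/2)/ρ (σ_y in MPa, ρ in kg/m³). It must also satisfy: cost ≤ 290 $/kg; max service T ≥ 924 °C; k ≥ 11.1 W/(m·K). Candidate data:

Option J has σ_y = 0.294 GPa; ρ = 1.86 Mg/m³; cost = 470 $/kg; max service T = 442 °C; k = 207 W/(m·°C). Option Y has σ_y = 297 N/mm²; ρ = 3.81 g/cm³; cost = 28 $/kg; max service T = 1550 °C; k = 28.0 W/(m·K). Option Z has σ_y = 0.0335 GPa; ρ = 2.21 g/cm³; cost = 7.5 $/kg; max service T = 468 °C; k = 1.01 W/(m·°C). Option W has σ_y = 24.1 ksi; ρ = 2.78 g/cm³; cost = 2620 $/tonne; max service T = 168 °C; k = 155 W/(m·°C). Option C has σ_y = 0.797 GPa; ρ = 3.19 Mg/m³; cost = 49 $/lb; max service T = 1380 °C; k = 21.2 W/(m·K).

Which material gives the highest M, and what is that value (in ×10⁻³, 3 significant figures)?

option C, M = 8.85×10⁻³

Screen on constraints: cost ≤ 290 $/kg; max service T ≥ 924 °C; k ≥ 11.1 W/(m·K). Survivors: option Y, option C.
Putting every candidate on a common basis:
  option Y: σ_y = 297.0 MPa, ρ = 3810 kg/m³
  option C: σ_y = 797.0 MPa, ρ = 3190 kg/m³
  option C: M = 8.85×10⁻³
  option Y: M = 4.52×10⁻³
Option C ranks first.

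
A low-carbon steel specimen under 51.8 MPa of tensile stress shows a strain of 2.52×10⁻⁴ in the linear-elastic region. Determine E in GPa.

E = σ/ε = 51.8 MPa / 2.52×10⁻⁴ = 205600 MPa = 206 GPa.

206 GPa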